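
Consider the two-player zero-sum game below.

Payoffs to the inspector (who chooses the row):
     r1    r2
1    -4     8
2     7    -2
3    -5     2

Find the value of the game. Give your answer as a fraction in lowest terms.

16/7

Row 3 is strictly dominated by row 1, so the inspector never plays it.
The remaining 2×2 game on (1, 2) × (r1, r2) has no saddle point. Let the inspector play 1 with probability p; indifference gives −4p + 7(1−p) = 8p − 2(1−p), so p = 3/7.
Similarly the inspectee's optimal q on r1 is 10/21, and the value is -4·(10/21) + (8)·(11/21) = 16/7.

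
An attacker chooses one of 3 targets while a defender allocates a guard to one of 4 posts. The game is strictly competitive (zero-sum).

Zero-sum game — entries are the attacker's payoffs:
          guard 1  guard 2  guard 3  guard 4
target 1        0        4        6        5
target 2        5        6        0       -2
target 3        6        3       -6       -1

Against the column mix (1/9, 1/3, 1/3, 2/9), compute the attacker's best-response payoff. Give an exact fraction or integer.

40/9

target 1: (0)·(1/9) + (4)·(1/3) + (6)·(1/3) + (5)·(2/9) = 40/9.
target 2: (5)·(1/9) + (6)·(1/3) + (0)·(1/3) + (-2)·(2/9) = 19/9.
target 3: (6)·(1/9) + (3)·(1/3) + (-6)·(1/3) + (-1)·(2/9) = -5/9.
The best pure response is target 1 with expected payoff 40/9.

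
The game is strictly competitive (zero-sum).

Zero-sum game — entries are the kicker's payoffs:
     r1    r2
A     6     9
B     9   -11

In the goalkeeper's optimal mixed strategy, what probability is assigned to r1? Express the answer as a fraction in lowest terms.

Row minima are 6 and -11, so the kicker's maximin is 6; column maxima are 9 and 9, so the goalkeeper's minimax is 9. These differ, so the equilibrium is in mixed strategies.
Let the goalkeeper play r1 with probability q. The kicker is indifferent when 6q + 9(1−q) = 9q − 11(1−q), giving q = 20/23.

20/23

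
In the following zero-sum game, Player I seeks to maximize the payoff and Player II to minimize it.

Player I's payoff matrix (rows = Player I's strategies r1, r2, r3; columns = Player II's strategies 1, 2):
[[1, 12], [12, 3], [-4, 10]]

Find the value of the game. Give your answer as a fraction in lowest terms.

141/20

Row r3 is strictly dominated by row r1, so Player I never plays it.
The remaining 2×2 game on (r1, r2) × (1, 2) has no saddle point. Let Player I play r1 with probability p; indifference gives p + 12(1−p) = 12p + 3(1−p), so p = 9/20.
Similarly Player II's optimal q on 1 is 9/20, and the value is 1·(9/20) + (12)·(11/20) = 141/20.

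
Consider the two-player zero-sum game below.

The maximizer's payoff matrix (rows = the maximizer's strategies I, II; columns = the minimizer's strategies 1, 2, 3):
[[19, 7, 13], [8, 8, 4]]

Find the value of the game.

38/5

Column 1 is strictly dominated by 3 for the minimizer (it gives the maximizer more in every row).
The remaining 2×2 game on (I, II) × (2, 3) has no saddle point. Let the maximizer play I with probability p; indifference gives 7p + 8(1−p) = 13p + 4(1−p), so p = 2/5.
Similarly the minimizer's optimal q on 2 is 9/10, and the value is 7·(9/10) + (13)·(1/10) = 38/5.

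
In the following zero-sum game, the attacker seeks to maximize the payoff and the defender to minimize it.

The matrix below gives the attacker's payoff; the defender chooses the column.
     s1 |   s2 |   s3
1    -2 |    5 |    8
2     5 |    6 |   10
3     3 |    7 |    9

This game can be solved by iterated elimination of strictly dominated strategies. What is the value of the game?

Row 1 is strictly dominated by row 2 (5>-2, 6>5, 10>8); eliminate 1.
Column s3 is strictly dominated by s1 for the defender (5<10, 3<9); eliminate s3.
Column s2 is strictly dominated by s1 for the defender (5<6, 3<7); eliminate s2.
Row 3 is strictly dominated by row 2 (5>3); eliminate 3.
Only (2, s1) remains, with payoff 5.

5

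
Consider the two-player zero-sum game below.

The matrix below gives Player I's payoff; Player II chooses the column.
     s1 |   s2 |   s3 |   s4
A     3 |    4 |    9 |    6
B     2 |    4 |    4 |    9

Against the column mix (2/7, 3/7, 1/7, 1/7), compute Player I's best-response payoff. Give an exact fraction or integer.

33/7

A: (3)·(2/7) + (4)·(3/7) + (9)·(1/7) + (6)·(1/7) = 33/7.
B: (2)·(2/7) + (4)·(3/7) + (4)·(1/7) + (9)·(1/7) = 29/7.
The best pure response is A with expected payoff 33/7.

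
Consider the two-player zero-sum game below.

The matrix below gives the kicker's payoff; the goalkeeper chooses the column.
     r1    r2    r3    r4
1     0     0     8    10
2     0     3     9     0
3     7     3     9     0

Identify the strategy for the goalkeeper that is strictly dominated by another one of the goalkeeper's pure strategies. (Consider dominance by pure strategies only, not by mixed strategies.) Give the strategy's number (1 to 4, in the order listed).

3

The goalkeeper prefers columns that give the kicker less. Compare r3 with r1: 0 < 8, 0 < 9, 7 < 9.
So r1 strictly dominates r3 for the goalkeeper; r3 is strictly dominated.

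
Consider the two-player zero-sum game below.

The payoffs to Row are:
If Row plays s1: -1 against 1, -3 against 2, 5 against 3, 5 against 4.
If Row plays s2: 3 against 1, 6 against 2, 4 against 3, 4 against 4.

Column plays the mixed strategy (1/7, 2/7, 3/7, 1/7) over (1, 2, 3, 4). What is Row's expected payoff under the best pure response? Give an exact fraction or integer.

31/7

s1: (-1)·(1/7) + (-3)·(2/7) + (5)·(3/7) + (5)·(1/7) = 13/7.
s2: (3)·(1/7) + (6)·(2/7) + (4)·(3/7) + (4)·(1/7) = 31/7.
The best pure response is s2 with expected payoff 31/7.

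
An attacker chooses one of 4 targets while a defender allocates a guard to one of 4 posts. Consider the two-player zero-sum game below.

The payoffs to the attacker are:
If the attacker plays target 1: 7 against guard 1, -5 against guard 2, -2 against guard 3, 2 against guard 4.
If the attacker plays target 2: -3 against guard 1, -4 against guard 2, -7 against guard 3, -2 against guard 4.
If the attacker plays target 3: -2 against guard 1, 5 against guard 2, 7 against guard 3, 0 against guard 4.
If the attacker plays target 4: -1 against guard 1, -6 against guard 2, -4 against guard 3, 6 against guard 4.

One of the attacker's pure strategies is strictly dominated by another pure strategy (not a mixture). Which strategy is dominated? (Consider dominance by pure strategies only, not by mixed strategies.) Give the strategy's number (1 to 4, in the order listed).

2

Compare target 2 with target 3: -2 > -3, 5 > -4, 7 > -7, 0 > -2.
So target 3 strictly dominates target 2 for the attacker; target 2 is strictly dominated.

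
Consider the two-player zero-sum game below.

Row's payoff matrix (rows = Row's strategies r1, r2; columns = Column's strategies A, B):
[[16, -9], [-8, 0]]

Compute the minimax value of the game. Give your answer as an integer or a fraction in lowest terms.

Row minima are -9 and -8, so Row's maximin is -8; column maxima are 16 and 0, so Column's minimax is 0. These differ, so the equilibrium is in mixed strategies.
Let Row play r1 with probability p. Column is indifferent when 16p − 8(1−p) = −9p, giving p = 8/33.
Let Column play A with probability q. Row is indifferent when 16q − 9(1−q) = −8q, giving q = 3/11.
The value is 16·(3/11) + (-9)·(8/11) = -24/11.

-24/11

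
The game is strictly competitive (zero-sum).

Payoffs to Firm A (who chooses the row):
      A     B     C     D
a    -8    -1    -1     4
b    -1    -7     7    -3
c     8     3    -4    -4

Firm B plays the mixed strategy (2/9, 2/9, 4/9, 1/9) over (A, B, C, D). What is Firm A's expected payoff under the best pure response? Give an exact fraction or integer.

a: (-8)·(2/9) + (-1)·(2/9) + (-1)·(4/9) + (4)·(1/9) = -2.
b: (-1)·(2/9) + (-7)·(2/9) + (7)·(4/9) + (-3)·(1/9) = 1.
c: (8)·(2/9) + (3)·(2/9) + (-4)·(4/9) + (-4)·(1/9) = 2/9.
The best pure response is b with expected payoff 1.

1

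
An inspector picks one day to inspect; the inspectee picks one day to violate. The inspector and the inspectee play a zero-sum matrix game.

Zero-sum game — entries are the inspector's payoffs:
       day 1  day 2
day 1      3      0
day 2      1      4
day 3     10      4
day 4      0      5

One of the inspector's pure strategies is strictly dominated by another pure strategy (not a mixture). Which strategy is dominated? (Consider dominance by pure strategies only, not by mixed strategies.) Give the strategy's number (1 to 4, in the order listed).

1

Compare day 1 with day 3: 10 > 3, 4 > 0.
So day 3 strictly dominates day 1 for the inspector; day 1 is strictly dominated.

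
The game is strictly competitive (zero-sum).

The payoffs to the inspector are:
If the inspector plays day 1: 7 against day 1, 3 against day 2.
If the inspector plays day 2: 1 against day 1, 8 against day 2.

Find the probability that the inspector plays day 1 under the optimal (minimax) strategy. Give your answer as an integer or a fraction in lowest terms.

Row minima are 3 and 1, so the inspector's maximin is 3; column maxima are 7 and 8, so the inspectee's minimax is 7. These differ, so the equilibrium is in mixed strategies.
Let the inspector play day 1 with probability p. The inspectee is indifferent when 7p + (1−p) = 3p + 8(1−p), giving p = 7/11.

7/11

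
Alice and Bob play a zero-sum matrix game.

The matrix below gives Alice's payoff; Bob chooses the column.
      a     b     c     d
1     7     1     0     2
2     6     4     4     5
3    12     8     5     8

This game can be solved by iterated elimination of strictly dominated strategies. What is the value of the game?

Row 1 is strictly dominated by row 3 (12>7, 8>1, 5>0, 8>2); eliminate 1.
Column d is strictly dominated by c for Bob (4<5, 5<8); eliminate d.
Row 2 is strictly dominated by row 3 (12>6, 8>4, 5>4); eliminate 2.
Column a is strictly dominated by b for Bob (8<12); eliminate a.
Column b is strictly dominated by c for Bob (5<8); eliminate b.
Only (3, c) remains, with payoff 5.

5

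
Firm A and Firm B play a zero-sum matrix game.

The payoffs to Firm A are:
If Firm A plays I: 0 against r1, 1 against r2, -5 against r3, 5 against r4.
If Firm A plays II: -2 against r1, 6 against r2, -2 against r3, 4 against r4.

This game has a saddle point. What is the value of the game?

Row minima: -5, -2 → Firm A's maximin is -2.
Column maxima: 0, 6, -2, 5 → Firm B's minimax is -2.
They coincide at (II, r3), so the value is -2.

-2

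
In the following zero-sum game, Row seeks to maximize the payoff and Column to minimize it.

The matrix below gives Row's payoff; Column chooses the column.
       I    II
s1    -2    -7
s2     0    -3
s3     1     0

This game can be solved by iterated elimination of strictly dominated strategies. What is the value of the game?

Row s1 is strictly dominated by row s2 (0>-2, -3>-7); eliminate s1.
Column I is strictly dominated by II for Column (-3<0, 0<1); eliminate I.
Row s2 is strictly dominated by row s3 (0>-3); eliminate s2.
Only (s3, II) remains, with payoff 0.

0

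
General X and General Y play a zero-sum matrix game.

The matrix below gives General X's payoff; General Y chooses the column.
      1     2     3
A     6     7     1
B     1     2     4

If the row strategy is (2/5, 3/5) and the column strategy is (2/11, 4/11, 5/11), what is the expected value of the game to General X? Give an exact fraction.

36/11

Against (2/11, 4/11, 5/11), each row's expected payoff is A: 45/11; B: 30/11.
Taking the (2/5, 3/5)-weighted average: (2/5)·(45/11) + (3/5)·(30/11) = 36/11.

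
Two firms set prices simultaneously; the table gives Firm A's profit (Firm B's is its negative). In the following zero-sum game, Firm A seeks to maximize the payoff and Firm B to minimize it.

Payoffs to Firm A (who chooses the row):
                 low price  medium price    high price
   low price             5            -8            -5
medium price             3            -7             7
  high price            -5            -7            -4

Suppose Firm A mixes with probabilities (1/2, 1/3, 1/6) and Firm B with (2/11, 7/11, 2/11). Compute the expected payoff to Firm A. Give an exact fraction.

-293/66

Against (2/11, 7/11, 2/11), each row's expected payoff is low price: -56/11; medium price: -29/11; high price: -67/11.
Taking the (1/2, 1/3, 1/6)-weighted average: (1/2)·(-56/11) + (1/3)·(-29/11) + (1/6)·(-67/11) = -293/66.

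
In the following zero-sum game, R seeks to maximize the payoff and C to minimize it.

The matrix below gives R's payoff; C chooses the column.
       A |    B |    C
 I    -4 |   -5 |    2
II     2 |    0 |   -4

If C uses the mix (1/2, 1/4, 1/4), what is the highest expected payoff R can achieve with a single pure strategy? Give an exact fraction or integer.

I: (-4)·(1/2) + (-5)·(1/4) + (2)·(1/4) = -11/4.
II: (2)·(1/2) + (0)·(1/4) + (-4)·(1/4) = 0.
The best pure response is II with expected payoff 0.

0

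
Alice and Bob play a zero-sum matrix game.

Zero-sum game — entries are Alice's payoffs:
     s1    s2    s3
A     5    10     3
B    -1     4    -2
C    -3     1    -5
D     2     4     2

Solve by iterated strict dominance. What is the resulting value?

Column s2 is strictly dominated by s1 for Bob (5<10, -1<4, -3<1, 2<4); eliminate s2.
Row C is strictly dominated by row A (5>-3, 3>-5); eliminate C.
Row B is strictly dominated by row A (5>-1, 3>-2); eliminate B.
Row D is strictly dominated by row A (5>2, 3>2); eliminate D.
Column s1 is strictly dominated by s3 for Bob (3<5); eliminate s1.
Only (A, s3) remains, with payoff 3.

3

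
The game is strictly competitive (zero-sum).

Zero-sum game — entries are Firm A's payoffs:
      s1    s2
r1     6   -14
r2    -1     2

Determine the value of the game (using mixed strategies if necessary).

Row minima are -14 and -1, so Firm A's maximin is -1; column maxima are 6 and 2, so Firm B's minimax is 2. These differ, so the equilibrium is in mixed strategies.
Let Firm A play r1 with probability p. Firm B is indifferent when 6p − (1−p) = −14p + 2(1−p), giving p = 3/23.
Let Firm B play s1 with probability q. Firm A is indifferent when 6q − 14(1−q) = −q + 2(1−q), giving q = 16/23.
The value is 6·(16/23) + (-14)·(7/23) = -2/23.

-2/23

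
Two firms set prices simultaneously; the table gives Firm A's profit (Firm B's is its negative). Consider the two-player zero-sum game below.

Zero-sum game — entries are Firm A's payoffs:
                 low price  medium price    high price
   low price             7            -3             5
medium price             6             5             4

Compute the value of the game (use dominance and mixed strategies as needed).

Column low price is strictly dominated by high price for Firm B (it gives Firm A more in every row).
The remaining 2×2 game on (low price, medium price) × (medium price, high price) has no saddle point. Let Firm A play low price with probability p; indifference gives −3p + 5(1−p) = 5p + 4(1−p), so p = 1/9.
Similarly Firm B's optimal q on medium price is 1/9, and the value is -3·(1/9) + (5)·(8/9) = 37/9.

37/9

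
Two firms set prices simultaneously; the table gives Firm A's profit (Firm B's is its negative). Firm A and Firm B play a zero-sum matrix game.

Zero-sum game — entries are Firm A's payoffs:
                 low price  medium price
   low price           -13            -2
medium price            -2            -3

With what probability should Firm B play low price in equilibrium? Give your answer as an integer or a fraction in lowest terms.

1/12

Row minima are -13 and -3, so Firm A's maximin is -3; column maxima are -2 and -2, so Firm B's minimax is -2. These differ, so the equilibrium is in mixed strategies.
Let Firm B play low price with probability q. Firm A is indifferent when −13q − 2(1−q) = −2q − 3(1−q), giving q = 1/12.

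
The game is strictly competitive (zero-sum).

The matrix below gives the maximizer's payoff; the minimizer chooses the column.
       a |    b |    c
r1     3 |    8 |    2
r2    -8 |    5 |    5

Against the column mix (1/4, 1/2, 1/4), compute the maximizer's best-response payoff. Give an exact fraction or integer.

r1: (3)·(1/4) + (8)·(1/2) + (2)·(1/4) = 21/4.
r2: (-8)·(1/4) + (5)·(1/2) + (5)·(1/4) = 7/4.
The best pure response is r1 with expected payoff 21/4.

21/4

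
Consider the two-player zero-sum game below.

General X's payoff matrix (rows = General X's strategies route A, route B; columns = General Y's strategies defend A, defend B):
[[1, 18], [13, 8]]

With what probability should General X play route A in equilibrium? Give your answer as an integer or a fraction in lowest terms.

Row minima are 1 and 8, so General X's maximin is 8; column maxima are 13 and 18, so General Y's minimax is 13. These differ, so the equilibrium is in mixed strategies.
Let General X play route A with probability p. General Y is indifferent when p + 13(1−p) = 18p + 8(1−p), giving p = 5/22.

5/22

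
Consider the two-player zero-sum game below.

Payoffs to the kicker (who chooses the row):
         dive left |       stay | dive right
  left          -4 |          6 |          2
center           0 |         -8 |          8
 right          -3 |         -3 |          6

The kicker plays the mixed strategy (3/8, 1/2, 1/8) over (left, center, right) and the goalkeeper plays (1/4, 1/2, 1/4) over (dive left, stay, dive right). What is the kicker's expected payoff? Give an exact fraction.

Against (1/4, 1/2, 1/4), each row's expected payoff is left: 5/2; center: -2; right: -3/4.
Taking the (3/8, 1/2, 1/8)-weighted average: (3/8)·(5/2) + (1/2)·(-2) + (1/8)·(-3/4) = -5/32.

-5/32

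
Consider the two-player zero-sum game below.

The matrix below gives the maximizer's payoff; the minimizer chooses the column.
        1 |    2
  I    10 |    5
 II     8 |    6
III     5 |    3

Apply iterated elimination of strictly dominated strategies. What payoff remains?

Column 1 is strictly dominated by 2 for the minimizer (5<10, 6<8, 3<5); eliminate 1.
Row III is strictly dominated by row I (5>3); eliminate III.
Row I is strictly dominated by row II (6>5); eliminate I.
Only (II, 2) remains, with payoff 6.

6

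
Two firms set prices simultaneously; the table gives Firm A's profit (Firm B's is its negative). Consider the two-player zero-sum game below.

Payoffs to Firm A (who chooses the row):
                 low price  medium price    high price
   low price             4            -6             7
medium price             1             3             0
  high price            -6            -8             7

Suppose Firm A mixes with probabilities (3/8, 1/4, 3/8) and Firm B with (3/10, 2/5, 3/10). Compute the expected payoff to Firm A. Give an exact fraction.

-3/8

Against (3/10, 2/5, 3/10), each row's expected payoff is low price: 9/10; medium price: 3/2; high price: -29/10.
Taking the (3/8, 1/4, 3/8)-weighted average: (3/8)·(9/10) + (1/4)·(3/2) + (3/8)·(-29/10) = -3/8.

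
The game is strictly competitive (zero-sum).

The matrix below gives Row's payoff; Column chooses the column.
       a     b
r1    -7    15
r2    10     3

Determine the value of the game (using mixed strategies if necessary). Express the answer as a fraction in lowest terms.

171/29

Row minima are -7 and 3, so Row's maximin is 3; column maxima are 10 and 15, so Column's minimax is 10. These differ, so the equilibrium is in mixed strategies.
Let Row play r1 with probability p. Column is indifferent when −7p + 10(1−p) = 15p + 3(1−p), giving p = 7/29.
Let Column play a with probability q. Row is indifferent when −7q + 15(1−q) = 10q + 3(1−q), giving q = 12/29.
The value is -7·(12/29) + (15)·(17/29) = 171/29.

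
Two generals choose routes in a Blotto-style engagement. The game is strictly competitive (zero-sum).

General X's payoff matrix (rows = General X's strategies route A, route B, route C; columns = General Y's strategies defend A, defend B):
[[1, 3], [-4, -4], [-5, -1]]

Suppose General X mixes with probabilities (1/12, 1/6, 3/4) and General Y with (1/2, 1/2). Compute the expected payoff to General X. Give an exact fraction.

-11/4

Against (1/2, 1/2), each row's expected payoff is route A: 2; route B: -4; route C: -3.
Taking the (1/12, 1/6, 3/4)-weighted average: (1/12)·(2) + (1/6)·(-4) + (3/4)·(-3) = -11/4.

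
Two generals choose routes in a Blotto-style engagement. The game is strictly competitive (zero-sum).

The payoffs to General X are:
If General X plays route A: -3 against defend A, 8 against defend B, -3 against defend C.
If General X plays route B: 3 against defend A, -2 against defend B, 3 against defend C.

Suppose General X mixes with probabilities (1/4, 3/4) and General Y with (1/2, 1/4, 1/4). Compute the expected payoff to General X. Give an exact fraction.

Against (1/2, 1/4, 1/4), each row's expected payoff is route A: -1/4; route B: 7/4.
Taking the (1/4, 3/4)-weighted average: (1/4)·(-1/4) + (3/4)·(7/4) = 5/4.

5/4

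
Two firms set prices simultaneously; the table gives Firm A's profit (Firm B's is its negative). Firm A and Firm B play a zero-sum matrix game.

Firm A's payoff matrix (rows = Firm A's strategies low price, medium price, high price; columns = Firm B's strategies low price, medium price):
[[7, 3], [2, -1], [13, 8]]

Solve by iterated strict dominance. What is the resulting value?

Row medium price is strictly dominated by row low price (7>2, 3>-1); eliminate medium price.
Column low price is strictly dominated by medium price for Firm B (3<7, 8<13); eliminate low price.
Row low price is strictly dominated by row high price (8>3); eliminate low price.
Only (high price, medium price) remains, with payoff 8.

8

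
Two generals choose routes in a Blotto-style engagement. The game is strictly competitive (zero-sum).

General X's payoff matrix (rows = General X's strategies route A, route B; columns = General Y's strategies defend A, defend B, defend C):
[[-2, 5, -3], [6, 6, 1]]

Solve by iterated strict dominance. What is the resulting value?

Row route A is strictly dominated by row route B (6>-2, 6>5, 1>-3); eliminate route A.
Column defend B is strictly dominated by defend C for General Y (1<6); eliminate defend B.
Column defend A is strictly dominated by defend C for General Y (1<6); eliminate defend A.
Only (route B, defend C) remains, with payoff 1.

1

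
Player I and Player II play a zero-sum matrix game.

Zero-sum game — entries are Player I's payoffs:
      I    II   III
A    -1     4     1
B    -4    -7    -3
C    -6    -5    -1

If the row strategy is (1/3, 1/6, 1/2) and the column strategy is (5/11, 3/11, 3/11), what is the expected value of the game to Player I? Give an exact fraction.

Against (5/11, 3/11, 3/11), each row's expected payoff is A: 10/11; B: -50/11; C: -48/11.
Taking the (1/3, 1/6, 1/2)-weighted average: (1/3)·(10/11) + (1/6)·(-50/11) + (1/2)·(-48/11) = -29/11.

-29/11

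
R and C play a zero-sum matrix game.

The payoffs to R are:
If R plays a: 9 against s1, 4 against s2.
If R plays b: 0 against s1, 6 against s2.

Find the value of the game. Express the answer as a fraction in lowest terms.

Row minima are 4 and 0, so R's maximin is 4; column maxima are 9 and 6, so C's minimax is 6. These differ, so the equilibrium is in mixed strategies.
Let R play a with probability p. C is indifferent when 9p = 4p + 6(1−p), giving p = 6/11.
Let C play s1 with probability q. R is indifferent when 9q + 4(1−q) = 6(1−q), giving q = 2/11.
The value is 9·(2/11) + (4)·(9/11) = 54/11.

54/11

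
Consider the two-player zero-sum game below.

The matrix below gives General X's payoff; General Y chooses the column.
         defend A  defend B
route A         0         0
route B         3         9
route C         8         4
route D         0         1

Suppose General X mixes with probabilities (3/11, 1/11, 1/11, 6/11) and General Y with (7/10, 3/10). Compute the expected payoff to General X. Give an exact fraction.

Against (7/10, 3/10), each row's expected payoff is route A: 0; route B: 24/5; route C: 34/5; route D: 3/10.
Taking the (3/11, 1/11, 1/11, 6/11)-weighted average: (3/11)·(0) + (1/11)·(24/5) + (1/11)·(34/5) + (6/11)·(3/10) = 67/55.

67/55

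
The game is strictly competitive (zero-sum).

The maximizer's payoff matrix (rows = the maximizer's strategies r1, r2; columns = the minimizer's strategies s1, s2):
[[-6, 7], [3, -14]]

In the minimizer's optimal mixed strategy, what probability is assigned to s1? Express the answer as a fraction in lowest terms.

7/10

Row minima are -6 and -14, so the maximizer's maximin is -6; column maxima are 3 and 7, so the minimizer's minimax is 3. These differ, so the equilibrium is in mixed strategies.
Let the minimizer play s1 with probability q. The maximizer is indifferent when −6q + 7(1−q) = 3q − 14(1−q), giving q = 7/10.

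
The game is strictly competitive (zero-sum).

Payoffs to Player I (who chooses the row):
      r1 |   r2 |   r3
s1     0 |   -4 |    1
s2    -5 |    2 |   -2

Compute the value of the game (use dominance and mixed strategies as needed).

-20/11

Column r3 is strictly dominated by r1 for Player II (it gives Player I more in every row).
The remaining 2×2 game on (s1, s2) × (r1, r2) has no saddle point. Let Player I play s1 with probability p; indifference gives −5(1−p) = −4p + 2(1−p), so p = 7/11.
Similarly Player II's optimal q on r1 is 6/11, and the value is 0·(6/11) + (-4)·(5/11) = -20/11.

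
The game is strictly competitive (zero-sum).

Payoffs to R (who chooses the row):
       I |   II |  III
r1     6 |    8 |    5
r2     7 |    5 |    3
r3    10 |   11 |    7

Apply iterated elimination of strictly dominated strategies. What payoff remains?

Row r1 is strictly dominated by row r3 (10>6, 11>8, 7>5); eliminate r1.
Column II is strictly dominated by III for C (3<5, 7<11); eliminate II.
Column I is strictly dominated by III for C (3<7, 7<10); eliminate I.
Row r2 is strictly dominated by row r3 (7>3); eliminate r2.
Only (r3, III) remains, with payoff 7.

7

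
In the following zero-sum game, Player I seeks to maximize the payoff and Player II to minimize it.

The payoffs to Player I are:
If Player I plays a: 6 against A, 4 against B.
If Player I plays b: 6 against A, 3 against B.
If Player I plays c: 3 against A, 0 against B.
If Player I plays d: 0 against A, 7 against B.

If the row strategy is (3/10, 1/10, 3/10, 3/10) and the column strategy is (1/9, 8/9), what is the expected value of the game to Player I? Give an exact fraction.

Against (1/9, 8/9), each row's expected payoff is a: 38/9; b: 10/3; c: 1/3; d: 56/9.
Taking the (3/10, 1/10, 3/10, 3/10)-weighted average: (3/10)·(38/9) + (1/10)·(10/3) + (3/10)·(1/3) + (3/10)·(56/9) = 107/30.

107/30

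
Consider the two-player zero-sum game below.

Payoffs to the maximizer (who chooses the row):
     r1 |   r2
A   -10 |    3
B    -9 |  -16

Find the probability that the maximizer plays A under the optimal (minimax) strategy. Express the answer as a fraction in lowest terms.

7/20

Row minima are -10 and -16, so the maximizer's maximin is -10; column maxima are -9 and 3, so the minimizer's minimax is -9. These differ, so the equilibrium is in mixed strategies.
Let the maximizer play A with probability p. The minimizer is indifferent when −10p − 9(1−p) = 3p − 16(1−p), giving p = 7/20.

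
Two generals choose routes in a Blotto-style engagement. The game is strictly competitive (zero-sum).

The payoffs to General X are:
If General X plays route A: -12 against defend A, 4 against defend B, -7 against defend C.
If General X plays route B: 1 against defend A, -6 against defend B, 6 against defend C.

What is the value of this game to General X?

-68/23

Column defend C is strictly dominated by defend A for General Y (it gives General X more in every row).
The remaining 2×2 game on (route A, route B) × (defend A, defend B) has no saddle point. Let General X play route A with probability p; indifference gives −12p + (1−p) = 4p − 6(1−p), so p = 7/23.
Similarly General Y's optimal q on defend A is 10/23, and the value is -12·(10/23) + (4)·(13/23) = -68/23.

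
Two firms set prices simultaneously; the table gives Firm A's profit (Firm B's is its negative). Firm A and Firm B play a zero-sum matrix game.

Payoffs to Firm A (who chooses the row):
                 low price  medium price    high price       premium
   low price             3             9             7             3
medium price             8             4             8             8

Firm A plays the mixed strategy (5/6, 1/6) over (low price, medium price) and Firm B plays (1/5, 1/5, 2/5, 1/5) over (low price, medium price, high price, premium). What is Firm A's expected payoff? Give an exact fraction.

181/30

Against (1/5, 1/5, 2/5, 1/5), each row's expected payoff is low price: 29/5; medium price: 36/5.
Taking the (5/6, 1/6)-weighted average: (5/6)·(29/5) + (1/6)·(36/5) = 181/30.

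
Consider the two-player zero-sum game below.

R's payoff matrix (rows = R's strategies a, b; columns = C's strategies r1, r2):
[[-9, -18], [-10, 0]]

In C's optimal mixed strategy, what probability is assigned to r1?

Row minima are -18 and -10, so R's maximin is -10; column maxima are -9 and 0, so C's minimax is -9. These differ, so the equilibrium is in mixed strategies.
Let C play r1 with probability q. R is indifferent when −9q − 18(1−q) = −10q, giving q = 18/19.

18/19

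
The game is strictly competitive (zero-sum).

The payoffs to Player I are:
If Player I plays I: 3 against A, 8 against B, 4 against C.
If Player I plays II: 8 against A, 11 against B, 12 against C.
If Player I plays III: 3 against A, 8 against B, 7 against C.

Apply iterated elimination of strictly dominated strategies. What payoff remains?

Column C is strictly dominated by A for Player II (3<4, 8<12, 3<7); eliminate C.
Row I is strictly dominated by row II (8>3, 11>8); eliminate I.
Row III is strictly dominated by row II (8>3, 11>8); eliminate III.
Column B is strictly dominated by A for Player II (8<11); eliminate B.
Only (II, A) remains, with payoff 8.

8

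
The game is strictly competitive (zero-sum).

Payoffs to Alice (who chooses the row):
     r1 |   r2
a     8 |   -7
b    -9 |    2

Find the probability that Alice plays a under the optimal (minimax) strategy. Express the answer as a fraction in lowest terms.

Row minima are -7 and -9, so Alice's maximin is -7; column maxima are 8 and 2, so Bob's minimax is 2. These differ, so the equilibrium is in mixed strategies.
Let Alice play a with probability p. Bob is indifferent when 8p − 9(1−p) = −7p + 2(1−p), giving p = 11/26.

11/26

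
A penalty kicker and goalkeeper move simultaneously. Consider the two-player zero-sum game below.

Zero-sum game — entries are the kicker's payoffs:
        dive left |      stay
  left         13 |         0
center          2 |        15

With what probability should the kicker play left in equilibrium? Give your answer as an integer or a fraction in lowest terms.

Row minima are 0 and 2, so the kicker's maximin is 2; column maxima are 13 and 15, so the goalkeeper's minimax is 13. These differ, so the equilibrium is in mixed strategies.
Let the kicker play left with probability p. The goalkeeper is indifferent when 13p + 2(1−p) = 15(1−p), giving p = 1/2.

1/2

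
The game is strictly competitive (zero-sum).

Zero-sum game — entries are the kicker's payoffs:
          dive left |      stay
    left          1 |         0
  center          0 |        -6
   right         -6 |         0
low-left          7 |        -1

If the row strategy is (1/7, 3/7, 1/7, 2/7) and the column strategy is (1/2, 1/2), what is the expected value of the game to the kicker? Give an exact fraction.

-11/14

Against (1/2, 1/2), each row's expected payoff is left: 1/2; center: -3; right: -3; low-left: 3.
Taking the (1/7, 3/7, 1/7, 2/7)-weighted average: (1/7)·(1/2) + (3/7)·(-3) + (1/7)·(-3) + (2/7)·(3) = -11/14.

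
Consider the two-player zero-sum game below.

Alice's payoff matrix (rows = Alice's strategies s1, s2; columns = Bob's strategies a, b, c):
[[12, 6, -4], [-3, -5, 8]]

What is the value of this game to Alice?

28/23

Column a is strictly dominated by b for Bob (it gives Alice more in every row).
The remaining 2×2 game on (s1, s2) × (b, c) has no saddle point. Let Alice play s1 with probability p; indifference gives 6p − 5(1−p) = −4p + 8(1−p), so p = 13/23.
Similarly Bob's optimal q on b is 12/23, and the value is 6·(12/23) + (-4)·(11/23) = 28/23.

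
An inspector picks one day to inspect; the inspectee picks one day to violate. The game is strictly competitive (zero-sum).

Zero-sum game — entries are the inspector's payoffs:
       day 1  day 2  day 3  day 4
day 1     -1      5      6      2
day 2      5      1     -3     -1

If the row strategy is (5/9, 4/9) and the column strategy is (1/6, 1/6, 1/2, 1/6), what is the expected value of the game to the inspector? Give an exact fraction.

52/27

Against (1/6, 1/6, 1/2, 1/6), each row's expected payoff is day 1: 4; day 2: -2/3.
Taking the (5/9, 4/9)-weighted average: (5/9)·(4) + (4/9)·(-2/3) = 52/27.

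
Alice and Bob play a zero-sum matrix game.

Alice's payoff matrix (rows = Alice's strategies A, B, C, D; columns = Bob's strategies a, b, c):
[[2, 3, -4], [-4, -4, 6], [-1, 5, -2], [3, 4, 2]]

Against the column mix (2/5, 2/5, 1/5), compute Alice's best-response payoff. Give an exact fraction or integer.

A: (2)·(2/5) + (3)·(2/5) + (-4)·(1/5) = 6/5.
B: (-4)·(2/5) + (-4)·(2/5) + (6)·(1/5) = -2.
C: (-1)·(2/5) + (5)·(2/5) + (-2)·(1/5) = 6/5.
D: (3)·(2/5) + (4)·(2/5) + (2)·(1/5) = 16/5.
The best pure response is D with expected payoff 16/5.

16/5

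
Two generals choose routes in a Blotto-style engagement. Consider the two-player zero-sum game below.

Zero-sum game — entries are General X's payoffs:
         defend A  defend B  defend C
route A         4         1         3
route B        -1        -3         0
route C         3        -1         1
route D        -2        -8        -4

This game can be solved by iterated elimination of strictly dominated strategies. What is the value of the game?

1

Row route C is strictly dominated by row route A (4>3, 1>-1, 3>1); eliminate route C.
Column defend C is strictly dominated by defend B for General Y (1<3, -3<0, -8<-4); eliminate defend C.
Row route B is strictly dominated by row route A (4>-1, 1>-3); eliminate route B.
Row route D is strictly dominated by row route A (4>-2, 1>-8); eliminate route D.
Column defend A is strictly dominated by defend B for General Y (1<4); eliminate defend A.
Only (route A, defend B) remains, with payoff 1.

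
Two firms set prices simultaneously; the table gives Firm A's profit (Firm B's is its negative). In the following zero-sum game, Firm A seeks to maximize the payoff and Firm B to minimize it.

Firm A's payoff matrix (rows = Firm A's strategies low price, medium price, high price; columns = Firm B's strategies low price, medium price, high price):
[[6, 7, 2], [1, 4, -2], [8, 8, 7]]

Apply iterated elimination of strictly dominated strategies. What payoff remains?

7

Row low price is strictly dominated by row high price (8>6, 8>7, 7>2); eliminate low price.
Row medium price is strictly dominated by row high price (8>1, 8>4, 7>-2); eliminate medium price.
Column medium price is strictly dominated by high price for Firm B (7<8); eliminate medium price.
Column low price is strictly dominated by high price for Firm B (7<8); eliminate low price.
Only (high price, high price) remains, with payoff 7.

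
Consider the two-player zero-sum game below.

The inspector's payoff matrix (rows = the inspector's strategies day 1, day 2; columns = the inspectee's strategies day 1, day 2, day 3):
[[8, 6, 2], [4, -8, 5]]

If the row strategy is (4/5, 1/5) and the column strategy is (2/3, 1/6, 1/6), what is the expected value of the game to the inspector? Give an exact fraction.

Against (2/3, 1/6, 1/6), each row's expected payoff is day 1: 20/3; day 2: 13/6.
Taking the (4/5, 1/5)-weighted average: (4/5)·(20/3) + (1/5)·(13/6) = 173/30.

173/30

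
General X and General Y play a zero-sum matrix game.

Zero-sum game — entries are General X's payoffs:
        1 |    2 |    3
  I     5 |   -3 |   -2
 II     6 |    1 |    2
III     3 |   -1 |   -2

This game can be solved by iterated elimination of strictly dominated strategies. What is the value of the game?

1

Column 1 is strictly dominated by 2 for General Y (-3<5, 1<6, -1<3); eliminate 1.
Row III is strictly dominated by row II (1>-1, 2>-2); eliminate III.
Row I is strictly dominated by row II (1>-3, 2>-2); eliminate I.
Column 3 is strictly dominated by 2 for General Y (1<2); eliminate 3.
Only (II, 2) remains, with payoff 1.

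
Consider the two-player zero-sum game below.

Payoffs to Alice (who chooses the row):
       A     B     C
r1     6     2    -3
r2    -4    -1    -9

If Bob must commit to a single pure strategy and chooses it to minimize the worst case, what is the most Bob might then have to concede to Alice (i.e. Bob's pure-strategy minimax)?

-3

The worst case (largest entry) in each column is A: 6, B: 2, C: -3.
The best (smallest) of these is -3.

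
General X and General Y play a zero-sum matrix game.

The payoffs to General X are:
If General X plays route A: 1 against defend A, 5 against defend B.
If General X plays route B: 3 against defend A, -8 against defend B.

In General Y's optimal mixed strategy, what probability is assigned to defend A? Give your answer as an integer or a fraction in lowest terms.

13/15

Row minima are 1 and -8, so General X's maximin is 1; column maxima are 3 and 5, so General Y's minimax is 3. These differ, so the equilibrium is in mixed strategies.
Let General Y play defend A with probability q. General X is indifferent when q + 5(1−q) = 3q − 8(1−q), giving q = 13/15.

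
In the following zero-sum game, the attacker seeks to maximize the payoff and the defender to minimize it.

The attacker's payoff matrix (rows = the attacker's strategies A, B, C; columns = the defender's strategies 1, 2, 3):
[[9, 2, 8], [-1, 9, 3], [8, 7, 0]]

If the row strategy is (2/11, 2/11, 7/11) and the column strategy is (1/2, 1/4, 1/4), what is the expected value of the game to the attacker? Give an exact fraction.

Against (1/2, 1/4, 1/4), each row's expected payoff is A: 7; B: 5/2; C: 23/4.
Taking the (2/11, 2/11, 7/11)-weighted average: (2/11)·(7) + (2/11)·(5/2) + (7/11)·(23/4) = 237/44.

237/44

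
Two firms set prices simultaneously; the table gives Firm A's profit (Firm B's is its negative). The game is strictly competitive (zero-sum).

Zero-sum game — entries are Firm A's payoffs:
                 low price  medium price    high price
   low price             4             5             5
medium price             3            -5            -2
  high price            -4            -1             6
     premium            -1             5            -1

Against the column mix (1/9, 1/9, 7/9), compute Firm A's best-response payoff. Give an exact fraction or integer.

low price: (4)·(1/9) + (5)·(1/9) + (5)·(7/9) = 44/9.
medium price: (3)·(1/9) + (-5)·(1/9) + (-2)·(7/9) = -16/9.
high price: (-4)·(1/9) + (-1)·(1/9) + (6)·(7/9) = 37/9.
premium: (-1)·(1/9) + (5)·(1/9) + (-1)·(7/9) = -1/3.
The best pure response is low price with expected payoff 44/9.

44/9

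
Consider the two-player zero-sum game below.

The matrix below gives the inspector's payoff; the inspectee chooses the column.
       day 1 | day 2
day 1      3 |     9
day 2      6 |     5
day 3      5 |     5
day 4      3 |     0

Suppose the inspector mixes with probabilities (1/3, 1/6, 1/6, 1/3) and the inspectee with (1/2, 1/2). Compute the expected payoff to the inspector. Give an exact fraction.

Against (1/2, 1/2), each row's expected payoff is day 1: 6; day 2: 11/2; day 3: 5; day 4: 3/2.
Taking the (1/3, 1/6, 1/6, 1/3)-weighted average: (1/3)·(6) + (1/6)·(11/2) + (1/6)·(5) + (1/3)·(3/2) = 17/4.

17/4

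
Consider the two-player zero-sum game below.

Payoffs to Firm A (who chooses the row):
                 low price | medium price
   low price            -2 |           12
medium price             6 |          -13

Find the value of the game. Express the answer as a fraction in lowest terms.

Row minima are -2 and -13, so Firm A's maximin is -2; column maxima are 6 and 12, so Firm B's minimax is 6. These differ, so the equilibrium is in mixed strategies.
Let Firm A play low price with probability p. Firm B is indifferent when −2p + 6(1−p) = 12p − 13(1−p), giving p = 19/33.
Let Firm B play low price with probability q. Firm A is indifferent when −2q + 12(1−q) = 6q − 13(1−q), giving q = 25/33.
The value is -2·(25/33) + (12)·(8/33) = 46/33.

46/33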